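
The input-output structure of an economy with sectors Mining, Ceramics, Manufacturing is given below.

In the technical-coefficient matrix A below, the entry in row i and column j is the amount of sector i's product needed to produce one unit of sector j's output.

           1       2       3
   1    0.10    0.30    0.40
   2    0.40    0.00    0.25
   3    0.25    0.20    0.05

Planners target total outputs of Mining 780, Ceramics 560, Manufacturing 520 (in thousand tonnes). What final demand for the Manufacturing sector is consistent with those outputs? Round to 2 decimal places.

d_3 = 187.00

I − A =
  [   0.90    -0.30    -0.40]
  [  -0.40     1.00    -0.25]
  [  -0.25    -0.20     0.95]
d = (I − A) x:
  d_1 = (+0.90)·780 + (-0.30)·560 + (-0.40)·520 = 326.00
  d_2 = (-0.40)·780 + (+1.00)·560 + (-0.25)·520 = 118.00
  d_3 = (-0.25)·780 + (-0.20)·560 + (+0.95)·520 = 187.00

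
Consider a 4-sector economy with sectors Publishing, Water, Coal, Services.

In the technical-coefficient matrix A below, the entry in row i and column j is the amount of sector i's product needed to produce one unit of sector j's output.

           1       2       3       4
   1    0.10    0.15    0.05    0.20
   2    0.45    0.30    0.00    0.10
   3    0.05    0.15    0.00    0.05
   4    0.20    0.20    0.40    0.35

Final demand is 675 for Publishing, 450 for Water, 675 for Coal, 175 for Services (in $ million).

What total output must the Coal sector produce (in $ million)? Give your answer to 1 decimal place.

I − A =
  [   0.90    -0.15    -0.05    -0.20]
  [  -0.45     0.70     0.00    -0.10]
  [  -0.05    -0.15     1.00    -0.05]
  [  -0.20    -0.20    -0.40     0.65]
Compute the cofactors C_ij = (−1)^(i+j)·(3×3 minor ij) of I−A; the adjugate is their transpose:
adj(I−A) = Cᵀ =
  [ 0.415000   0.151875   0.083750   0.157500]
  [ 0.305500   0.520875   0.087625   0.180875]
  [ 0.080125   0.099125   0.298625   0.062875]
  [ 0.271000   0.268000   0.236500   0.557375]
det(I−A) = Σ_j (I−A)_1j·C_1j = (0.90)(0.415000) + (-0.15)(0.305500) + (-0.05)(0.080125) + (-0.20)(0.271000) = 0.26946875
(I − A)⁻¹ = adj(I−A) / det(I−A) ≈
  [   1.5401     0.5636     0.3108     0.5845]
  [   1.1337     1.9330     0.3252     0.6712]
  [   0.2973     0.3679     1.1082     0.2333]
  [   1.0057     0.9945     0.8777     2.0684]
x = (I − A)⁻¹ d = adj(I−A)·d / det(I−A), with det(I−A) = 0.26946875:
  x_1 = (0.415000·675 + 0.151875·450 + 0.083750·675 + 0.157500·175) / 0.26946875 = 432.5625 / 0.26946875 ≈ 1605.2
  x_2 = (0.305500·675 + 0.520875·450 + 0.087625·675 + 0.180875·175) / 0.26946875 = 531.40625 / 0.26946875 ≈ 1972.1
  x_3 = (0.080125·675 + 0.099125·450 + 0.298625·675 + 0.062875·175) / 0.26946875 = 311.265625 / 0.26946875 ≈ 1155.1
  x_4 = (0.271000·675 + 0.268000·450 + 0.236500·675 + 0.557375·175) / 0.26946875 = 560.703125 / 0.26946875 ≈ 2080.8

x_3 = 1155.1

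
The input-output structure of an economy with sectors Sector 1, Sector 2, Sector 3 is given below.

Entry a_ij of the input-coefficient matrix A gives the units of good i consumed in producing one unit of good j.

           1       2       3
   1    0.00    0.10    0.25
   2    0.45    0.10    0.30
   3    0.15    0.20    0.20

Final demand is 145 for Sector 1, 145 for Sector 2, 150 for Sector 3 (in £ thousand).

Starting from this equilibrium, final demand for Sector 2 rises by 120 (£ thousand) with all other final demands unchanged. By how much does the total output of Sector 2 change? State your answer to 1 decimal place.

Δx_2 = 162.5

I − A =
  [   1.00    -0.10    -0.25]
  [  -0.45     0.90    -0.30]
  [  -0.15    -0.20     0.80]
Cofactors of I−A, C_ij = (−1)^(i+j)·(minor ij) (rows/columns in the sector order above):
  C_11 = (0.90)(0.80) − (-0.30)(-0.20) = 0.6600
  C_12 = −[(-0.45)(0.80) − (-0.30)(-0.15)] = 0.4050
  C_13 = (-0.45)(-0.20) − (0.90)(-0.15) = 0.2250
  C_21 = −[(-0.10)(0.80) − (-0.25)(-0.20)] = 0.1300
  C_22 = (1.00)(0.80) − (-0.25)(-0.15) = 0.7625
  C_23 = −[(1.00)(-0.20) − (-0.10)(-0.15)] = 0.2150
  C_31 = (-0.10)(-0.30) − (-0.25)(0.90) = 0.2550
  C_32 = −[(1.00)(-0.30) − (-0.25)(-0.45)] = 0.4125
  C_33 = (1.00)(0.90) − (-0.10)(-0.45) = 0.8550
det(I−A) = Σ_j (I−A)_1j·C_1j = (1.00)(0.6600) + (-0.10)(0.4050) + (-0.25)(0.2250) = 0.56325
adj(I−A) = Cᵀ =
  [ 0.6600   0.1300   0.2550]
  [ 0.4050   0.7625   0.4125]
  [ 0.2250   0.2150   0.8550]
(I − A)⁻¹ = adj(I−A) / det(I−A) ≈
  [   1.1718     0.2308     0.4527]
  [   0.7190     1.3538     0.7324]
  [   0.3995     0.3817     1.5180]
Δx = (I − A)⁻¹ Δd with Δd having +120 in the Sector 2 component and 0 elsewhere.
So Δx_2 = L_22 · (+120), where L_22 = adj(I−A)_22 / det(I−A) = 0.7625 / 0.56325.
Δx_2 = 0.7625 × (+120) / 0.56325 = 91.50 / 0.56325 ≈ 162.5.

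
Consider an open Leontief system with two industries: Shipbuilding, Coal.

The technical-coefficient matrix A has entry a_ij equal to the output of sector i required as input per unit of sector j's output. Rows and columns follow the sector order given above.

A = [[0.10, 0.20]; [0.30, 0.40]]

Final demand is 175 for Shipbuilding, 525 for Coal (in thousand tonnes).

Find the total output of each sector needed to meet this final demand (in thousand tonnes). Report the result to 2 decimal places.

x_1 = 437.50, x_2 = 1093.75

I − A =
  [   0.90    -0.20]
  [  -0.30     0.60]
det(I−A) = (0.90)(0.60) − (-0.20)(-0.30) = 0.4800
adj(I−A) = [[0.60, 0.20], [0.30, 0.90]]
(I − A)⁻¹ = adj(I−A) / det(I−A) ≈
  [   1.2500     0.4167]
  [   0.6250     1.8750]
x = (I − A)⁻¹ d = adj(I−A)·d / det(I−A), with det(I−A) = 0.4800:
  x_1 = (0.60·175 + 0.20·525) / 0.4800 = 210.00 / 0.4800 = 437.50
  x_2 = (0.30·175 + 0.90·525) / 0.4800 = 525.00 / 0.4800 = 1093.75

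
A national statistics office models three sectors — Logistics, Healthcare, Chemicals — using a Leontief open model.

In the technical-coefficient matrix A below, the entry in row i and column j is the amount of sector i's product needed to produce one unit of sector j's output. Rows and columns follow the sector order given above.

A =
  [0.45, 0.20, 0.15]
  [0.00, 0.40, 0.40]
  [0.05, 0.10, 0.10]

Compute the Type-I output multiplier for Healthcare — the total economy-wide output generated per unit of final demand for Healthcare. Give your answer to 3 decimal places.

I − A =
  [   0.55    -0.20    -0.15]
  [   0.00     0.60    -0.40]
  [  -0.05    -0.10     0.90]
Cofactors of I−A, C_ij = (−1)^(i+j)·(minor ij) (rows/columns in the sector order above):
  C_11 = (0.60)(0.90) − (-0.40)(-0.10) = 0.5000
  C_12 = −[(0.00)(0.90) − (-0.40)(-0.05)] = 0.0200
  C_13 = (0.00)(-0.10) − (0.60)(-0.05) = 0.0300
  C_21 = −[(-0.20)(0.90) − (-0.15)(-0.10)] = 0.1950
  C_22 = (0.55)(0.90) − (-0.15)(-0.05) = 0.4875
  C_23 = −[(0.55)(-0.10) − (-0.20)(-0.05)] = 0.0650
  C_31 = (-0.20)(-0.40) − (-0.15)(0.60) = 0.1700
  C_32 = −[(0.55)(-0.40) − (-0.15)(0.00)] = 0.2200
  C_33 = (0.55)(0.60) − (-0.20)(0.00) = 0.3300
det(I−A) = Σ_j (I−A)_1j·C_1j = (0.55)(0.5000) + (-0.20)(0.0200) + (-0.15)(0.0300) = 0.2665
adj(I−A) = Cᵀ =
  [ 0.5000   0.1950   0.1700]
  [ 0.0200   0.4875   0.2200]
  [ 0.0300   0.0650   0.3300]
(I − A)⁻¹ = adj(I−A) / det(I−A) ≈
  [   1.8762     0.7317     0.6379]
  [   0.0750     1.8293     0.8255]
  [   0.1126     0.2439     1.2383]
The output multiplier for sector j is the column-j sum of the Leontief inverse (I − A)⁻¹ = adj(I−A) / det(I−A).
Column H of adj(I−A): (0.1950, 0.4875, 0.0650); det(I−A) = 0.2665.
m_H = (0.1950 + 0.4875 + 0.0650) / 0.2665 = 0.7475 / 0.2665 ≈ 2.805.

m_H = 2.805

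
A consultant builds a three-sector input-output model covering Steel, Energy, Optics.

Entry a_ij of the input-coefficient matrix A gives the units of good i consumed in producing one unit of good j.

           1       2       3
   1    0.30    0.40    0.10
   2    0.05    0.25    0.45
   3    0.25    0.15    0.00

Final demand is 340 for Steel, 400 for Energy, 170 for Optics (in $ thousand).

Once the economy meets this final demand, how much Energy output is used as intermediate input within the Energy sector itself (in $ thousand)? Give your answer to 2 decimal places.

z_22 = 241.35

I − A =
  [   0.70    -0.40    -0.10]
  [  -0.05     0.75    -0.45]
  [  -0.25    -0.15     1.00]
Cofactors of I−A, C_ij = (−1)^(i+j)·(minor ij) (rows/columns in the sector order above):
  C_11 = (0.75)(1.00) − (-0.45)(-0.15) = 0.6825
  C_12 = −[(-0.05)(1.00) − (-0.45)(-0.25)] = 0.1625
  C_13 = (-0.05)(-0.15) − (0.75)(-0.25) = 0.1950
  C_21 = −[(-0.40)(1.00) − (-0.10)(-0.15)] = 0.4150
  C_22 = (0.70)(1.00) − (-0.10)(-0.25) = 0.6750
  C_23 = −[(0.70)(-0.15) − (-0.40)(-0.25)] = 0.2050
  C_31 = (-0.40)(-0.45) − (-0.10)(0.75) = 0.2550
  C_32 = −[(0.70)(-0.45) − (-0.10)(-0.05)] = 0.3200
  C_33 = (0.70)(0.75) − (-0.40)(-0.05) = 0.5050
det(I−A) = Σ_j (I−A)_1j·C_1j = (0.70)(0.6825) + (-0.40)(0.1625) + (-0.10)(0.1950) = 0.39325
adj(I−A) = Cᵀ =
  [ 0.6825   0.4150   0.2550]
  [ 0.1625   0.6750   0.3200]
  [ 0.1950   0.2050   0.5050]
(I − A)⁻¹ = adj(I−A) / det(I−A) ≈
  [   1.7355     1.0553     0.6484]
  [   0.4132     1.7165     0.8137]
  [   0.4959     0.5213     1.2842]
First solve x = (I − A)⁻¹ d = adj(I−A)·d / det(I−A); in particular x_2 = (0.1625·340 + 0.6750·400 + 0.3200·170) / 0.39325 = 379.65 / 0.39325 ≈ 965.4164.
Intermediate flow from 2 to 2: z_22 = a_22 · x_2 = 0.25 × 379.65 / 0.39325 = 94.9125 / 0.39325 ≈ 241.35.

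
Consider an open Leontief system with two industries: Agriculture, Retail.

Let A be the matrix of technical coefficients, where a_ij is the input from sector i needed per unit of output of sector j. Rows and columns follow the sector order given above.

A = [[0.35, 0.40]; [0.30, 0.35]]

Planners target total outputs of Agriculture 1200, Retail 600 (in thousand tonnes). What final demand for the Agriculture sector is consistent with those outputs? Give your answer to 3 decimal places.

I − A =
  [   0.65    -0.40]
  [  -0.30     0.65]
d = (I − A) x:
  d_A = (+0.65)·1200 + (-0.40)·600 = 540.000
  d_R = (-0.30)·1200 + (+0.65)·600 = 30.000

d_A = 540.000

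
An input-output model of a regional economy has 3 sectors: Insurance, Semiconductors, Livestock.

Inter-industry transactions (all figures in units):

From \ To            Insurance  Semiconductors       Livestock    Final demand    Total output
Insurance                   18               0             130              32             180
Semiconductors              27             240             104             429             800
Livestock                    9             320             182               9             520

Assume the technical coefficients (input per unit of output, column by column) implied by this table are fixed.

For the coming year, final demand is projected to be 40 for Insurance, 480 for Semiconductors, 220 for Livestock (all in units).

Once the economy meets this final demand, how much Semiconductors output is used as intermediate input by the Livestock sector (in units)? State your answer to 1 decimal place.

Technical coefficients a_ij = z_ij / X_j:
  a_II = 18/180 = 0.10, a_SI = 27/180 = 0.15, a_LI = 9/180 = 0.05
  a_IS = 0/800 = 0.00, a_SS = 240/800 = 0.30, a_LS = 320/800 = 0.40
  a_IL = 130/520 = 0.25, a_SL = 104/520 = 0.20, a_LL = 182/520 = 0.35
I − A =
  [   0.90     0.00    -0.25]
  [  -0.15     0.70    -0.20]
  [  -0.05    -0.40     0.65]
Cofactors of I−A, C_ij = (−1)^(i+j)·(minor ij) (rows/columns in the sector order above):
  C_11 = (0.70)(0.65) − (-0.20)(-0.40) = 0.3750
  C_12 = −[(-0.15)(0.65) − (-0.20)(-0.05)] = 0.1075
  C_13 = (-0.15)(-0.40) − (0.70)(-0.05) = 0.0950
  C_21 = −[(0.00)(0.65) − (-0.25)(-0.40)] = 0.1000
  C_22 = (0.90)(0.65) − (-0.25)(-0.05) = 0.5725
  C_23 = −[(0.90)(-0.40) − (0.00)(-0.05)] = 0.3600
  C_31 = (0.00)(-0.20) − (-0.25)(0.70) = 0.1750
  C_32 = −[(0.90)(-0.20) − (-0.25)(-0.15)] = 0.2175
  C_33 = (0.90)(0.70) − (0.00)(-0.15) = 0.6300
det(I−A) = Σ_j (I−A)_1j·C_1j = (0.90)(0.3750) + (0.00)(0.1075) + (-0.25)(0.0950) = 0.31375
adj(I−A) = Cᵀ =
  [ 0.3750   0.1000   0.1750]
  [ 0.1075   0.5725   0.2175]
  [ 0.0950   0.3600   0.6300]
(I − A)⁻¹ = adj(I−A) / det(I−A) ≈
  [   1.1952     0.3187     0.5578]
  [   0.3426     1.8247     0.6932]
  [   0.3028     1.1474     2.0080]
First solve x = (I − A)⁻¹ d = adj(I−A)·d / det(I−A); in particular x_L = (0.0950·40 + 0.3600·480 + 0.6300·220) / 0.31375 = 315.20 / 0.31375 ≈ 1004.622.
Intermediate flow from S to L: z_SL = a_SL · x_L = 0.20 × 315.20 / 0.31375 = 63.04 / 0.31375 ≈ 200.9.

z_SL = 200.9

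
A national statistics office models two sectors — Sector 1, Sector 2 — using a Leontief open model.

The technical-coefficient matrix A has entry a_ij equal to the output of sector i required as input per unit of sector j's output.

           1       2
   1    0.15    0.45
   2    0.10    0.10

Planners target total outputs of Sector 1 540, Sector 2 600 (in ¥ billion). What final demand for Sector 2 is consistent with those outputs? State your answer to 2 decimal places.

d_2 = 486.00

I − A =
  [   0.85    -0.45]
  [  -0.10     0.90]
d = (I − A) x:
  d_1 = (+0.85)·540 + (-0.45)·600 = 189.00
  d_2 = (-0.10)·540 + (+0.90)·600 = 486.00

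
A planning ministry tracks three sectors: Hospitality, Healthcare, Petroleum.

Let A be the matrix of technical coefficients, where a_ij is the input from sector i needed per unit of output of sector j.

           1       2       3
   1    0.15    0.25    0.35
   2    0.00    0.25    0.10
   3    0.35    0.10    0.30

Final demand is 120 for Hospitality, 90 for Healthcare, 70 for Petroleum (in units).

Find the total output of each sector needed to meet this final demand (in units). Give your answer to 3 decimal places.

I − A =
  [   0.85    -0.25    -0.35]
  [   0.00     0.75    -0.10]
  [  -0.35    -0.10     0.70]
Cofactors of I−A, C_ij = (−1)^(i+j)·(minor ij) (rows/columns in the sector order above):
  C_11 = (0.75)(0.70) − (-0.10)(-0.10) = 0.5150
  C_12 = −[(0.00)(0.70) − (-0.10)(-0.35)] = 0.0350
  C_13 = (0.00)(-0.10) − (0.75)(-0.35) = 0.2625
  C_21 = −[(-0.25)(0.70) − (-0.35)(-0.10)] = 0.2100
  C_22 = (0.85)(0.70) − (-0.35)(-0.35) = 0.4725
  C_23 = −[(0.85)(-0.10) − (-0.25)(-0.35)] = 0.1725
  C_31 = (-0.25)(-0.10) − (-0.35)(0.75) = 0.2875
  C_32 = −[(0.85)(-0.10) − (-0.35)(0.00)] = 0.0850
  C_33 = (0.85)(0.75) − (-0.25)(0.00) = 0.6375
det(I−A) = Σ_j (I−A)_1j·C_1j = (0.85)(0.5150) + (-0.25)(0.0350) + (-0.35)(0.2625) = 0.337125
adj(I−A) = Cᵀ =
  [ 0.5150   0.2100   0.2875]
  [ 0.0350   0.4725   0.0850]
  [ 0.2625   0.1725   0.6375]
(I − A)⁻¹ = adj(I−A) / det(I−A) ≈
  [   1.5276     0.6229     0.8528]
  [   0.1038     1.4016     0.2521]
  [   0.7786     0.5117     1.8910]
x = (I − A)⁻¹ d = adj(I−A)·d / det(I−A), with det(I−A) = 0.337125:
  x_1 = (0.5150·120 + 0.2100·90 + 0.2875·70) / 0.337125 = 100.825 / 0.337125 ≈ 299.073
  x_2 = (0.0350·120 + 0.4725·90 + 0.0850·70) / 0.337125 = 52.675 / 0.337125 ≈ 156.248
  x_3 = (0.2625·120 + 0.1725·90 + 0.6375·70) / 0.337125 = 91.65 / 0.337125 ≈ 271.858

x_1 = 299.073, x_2 = 156.248, x_3 = 271.858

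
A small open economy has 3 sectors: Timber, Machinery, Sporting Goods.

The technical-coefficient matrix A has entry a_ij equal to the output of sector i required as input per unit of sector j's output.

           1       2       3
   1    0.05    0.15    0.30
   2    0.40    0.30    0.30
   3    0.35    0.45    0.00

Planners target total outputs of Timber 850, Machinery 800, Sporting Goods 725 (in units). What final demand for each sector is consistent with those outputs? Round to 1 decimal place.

I − A =
  [   0.95    -0.15    -0.30]
  [  -0.40     0.70    -0.30]
  [  -0.35    -0.45     1.00]
d = (I − A) x:
  d_1 = (+0.95)·850 + (-0.15)·800 + (-0.30)·725 = 470.0
  d_2 = (-0.40)·850 + (+0.70)·800 + (-0.30)·725 = 2.5
  d_3 = (-0.35)·850 + (-0.45)·800 + (+1.00)·725 = 67.5

d_1 = 470.0, d_2 = 2.5, d_3 = 67.5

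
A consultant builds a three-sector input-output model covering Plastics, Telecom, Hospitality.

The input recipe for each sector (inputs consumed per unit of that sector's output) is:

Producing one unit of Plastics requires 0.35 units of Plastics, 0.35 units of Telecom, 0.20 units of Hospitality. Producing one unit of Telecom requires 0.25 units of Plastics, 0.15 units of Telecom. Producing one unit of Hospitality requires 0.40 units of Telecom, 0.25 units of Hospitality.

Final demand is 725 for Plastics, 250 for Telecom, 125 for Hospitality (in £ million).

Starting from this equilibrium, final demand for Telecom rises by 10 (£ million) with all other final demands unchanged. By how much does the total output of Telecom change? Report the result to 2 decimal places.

Δx_2 = 14.83

I − A =
  [   0.65    -0.25     0.00]
  [  -0.35     0.85    -0.40]
  [  -0.20     0.00     0.75]
Cofactors of I−A, C_ij = (−1)^(i+j)·(minor ij) (rows/columns in the sector order above):
  C_11 = (0.85)(0.75) − (-0.40)(0.00) = 0.6375
  C_12 = −[(-0.35)(0.75) − (-0.40)(-0.20)] = 0.3425
  C_13 = (-0.35)(0.00) − (0.85)(-0.20) = 0.1700
  C_21 = −[(-0.25)(0.75) − (0.00)(0.00)] = 0.1875
  C_22 = (0.65)(0.75) − (0.00)(-0.20) = 0.4875
  C_23 = −[(0.65)(0.00) − (-0.25)(-0.20)] = 0.0500
  C_31 = (-0.25)(-0.40) − (0.00)(0.85) = 0.1000
  C_32 = −[(0.65)(-0.40) − (0.00)(-0.35)] = 0.2600
  C_33 = (0.65)(0.85) − (-0.25)(-0.35) = 0.4650
det(I−A) = Σ_j (I−A)_1j·C_1j = (0.65)(0.6375) + (-0.25)(0.3425) + (0.00)(0.1700) = 0.32875
adj(I−A) = Cᵀ =
  [ 0.6375   0.1875   0.1000]
  [ 0.3425   0.4875   0.2600]
  [ 0.1700   0.0500   0.4650]
(I − A)⁻¹ = adj(I−A) / det(I−A) ≈
  [   1.9392     0.5703     0.3042]
  [   1.0418     1.4829     0.7909]
  [   0.5171     0.1521     1.4144]
Δx = (I − A)⁻¹ Δd with Δd having +10 in the Telecom component and 0 elsewhere.
So Δx_2 = L_22 · (+10), where L_22 = adj(I−A)_22 / det(I−A) = 0.4875 / 0.32875.
Δx_2 = 0.4875 × (+10) / 0.32875 = 4.875 / 0.32875 ≈ 14.83.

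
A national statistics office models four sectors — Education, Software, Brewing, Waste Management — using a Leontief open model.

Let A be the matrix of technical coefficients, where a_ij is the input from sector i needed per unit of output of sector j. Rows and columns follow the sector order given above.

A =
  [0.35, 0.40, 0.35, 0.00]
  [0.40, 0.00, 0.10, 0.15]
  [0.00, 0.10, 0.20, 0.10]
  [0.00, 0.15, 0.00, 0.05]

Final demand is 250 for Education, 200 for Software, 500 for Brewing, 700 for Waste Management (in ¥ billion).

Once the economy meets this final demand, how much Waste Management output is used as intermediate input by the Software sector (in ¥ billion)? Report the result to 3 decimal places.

I − A =
  [   0.65    -0.40    -0.35     0.00]
  [  -0.40     1.00    -0.10    -0.15]
  [   0.00    -0.10     0.80    -0.10]
  [   0.00    -0.15     0.00     0.95]
Compute the cofactors C_ij = (−1)^(i+j)·(3×3 minor ij) of I−A; the adjugate is their transpose:
adj(I−A) = Cᵀ =
  [ 0.731000   0.342500   0.362625   0.092250]
  [ 0.304000   0.494000   0.194750   0.098500]
  [ 0.044000   0.071500   0.450875   0.058750]
  [ 0.048000   0.078000   0.030750   0.371500]
det(I−A) = Σ_j (I−A)_1j·C_1j = (0.65)(0.731000) + (-0.40)(0.304000) + (-0.35)(0.044000) + (0.00)(0.048000) = 0.33815
(I − A)⁻¹ = adj(I−A) / det(I−A) ≈
  [   2.1618     1.0129     1.0724     0.2728]
  [   0.8990     1.4609     0.5759     0.2913]
  [   0.1301     0.2114     1.3334     0.1737]
  [   0.1419     0.2307     0.0909     1.0986]
First solve x = (I − A)⁻¹ d = adj(I−A)·d / det(I−A); in particular x_2 = (0.304000·250 + 0.494000·200 + 0.194750·500 + 0.098500·700) / 0.33815 = 341.125 / 0.33815 ≈ 1008.79787.
Intermediate flow from 4 to 2: z_42 = a_42 · x_2 = 0.15 × 341.125 / 0.33815 = 51.16875 / 0.33815 ≈ 151.320.

z_42 = 151.320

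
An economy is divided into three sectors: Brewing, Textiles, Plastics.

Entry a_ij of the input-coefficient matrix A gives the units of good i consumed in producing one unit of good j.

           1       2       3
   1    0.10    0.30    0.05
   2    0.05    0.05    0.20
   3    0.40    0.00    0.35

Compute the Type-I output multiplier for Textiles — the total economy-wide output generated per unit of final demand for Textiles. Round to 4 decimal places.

m_2 = 1.7495

I − A =
  [   0.90    -0.30    -0.05]
  [  -0.05     0.95    -0.20]
  [  -0.40     0.00     0.65]
Cofactors of I−A, C_ij = (−1)^(i+j)·(minor ij) (rows/columns in the sector order above):
  C_11 = (0.95)(0.65) − (-0.20)(0.00) = 0.6175
  C_12 = −[(-0.05)(0.65) − (-0.20)(-0.40)] = 0.1125
  C_13 = (-0.05)(0.00) − (0.95)(-0.40) = 0.3800
  C_21 = −[(-0.30)(0.65) − (-0.05)(0.00)] = 0.1950
  C_22 = (0.90)(0.65) − (-0.05)(-0.40) = 0.5650
  C_23 = −[(0.90)(0.00) − (-0.30)(-0.40)] = 0.1200
  C_31 = (-0.30)(-0.20) − (-0.05)(0.95) = 0.1075
  C_32 = −[(0.90)(-0.20) − (-0.05)(-0.05)] = 0.1825
  C_33 = (0.90)(0.95) − (-0.30)(-0.05) = 0.8400
det(I−A) = Σ_j (I−A)_1j·C_1j = (0.90)(0.6175) + (-0.30)(0.1125) + (-0.05)(0.3800) = 0.5030
adj(I−A) = Cᵀ =
  [ 0.6175   0.1950   0.1075]
  [ 0.1125   0.5650   0.1825]
  [ 0.3800   0.1200   0.8400]
(I − A)⁻¹ = adj(I−A) / det(I−A) ≈
  [   1.22763     0.38767     0.21372]
  [   0.22366     1.12326     0.36282]
  [   0.75547     0.23857     1.66998]
The output multiplier for sector j is the column-j sum of the Leontief inverse (I − A)⁻¹ = adj(I−A) / det(I−A).
Column 2 of adj(I−A): (0.1950, 0.5650, 0.1200); det(I−A) = 0.5030.
m_2 = (0.1950 + 0.5650 + 0.1200) / 0.5030 = 0.88 / 0.5030 ≈ 1.7495.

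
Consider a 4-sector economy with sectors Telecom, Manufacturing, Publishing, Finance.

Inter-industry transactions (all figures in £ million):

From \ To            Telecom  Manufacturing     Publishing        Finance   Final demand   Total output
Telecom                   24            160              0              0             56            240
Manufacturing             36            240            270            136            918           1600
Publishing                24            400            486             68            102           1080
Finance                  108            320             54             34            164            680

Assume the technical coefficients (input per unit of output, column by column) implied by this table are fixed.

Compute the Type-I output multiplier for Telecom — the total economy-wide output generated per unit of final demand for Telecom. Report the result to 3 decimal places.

Technical coefficients a_ij = z_ij / X_j:
  a_TT = 24/240 = 0.10, a_MT = 36/240 = 0.15, a_PT = 24/240 = 0.10, a_FT = 108/240 = 0.45
  a_TM = 160/1600 = 0.10, a_MM = 240/1600 = 0.15, a_PM = 400/1600 = 0.25, a_FM = 320/1600 = 0.20
  a_TP = 0/1080 = 0.00, a_MP = 270/1080 = 0.25, a_PP = 486/1080 = 0.45, a_FP = 54/1080 = 0.05
  a_TF = 0/680 = 0.00, a_MF = 136/680 = 0.20, a_PF = 68/680 = 0.10, a_FF = 34/680 = 0.05
I − A =
  [   0.90    -0.10     0.00     0.00]
  [  -0.15     0.85    -0.25    -0.20]
  [  -0.10    -0.25     0.55    -0.10]
  [  -0.45    -0.20    -0.05     0.95]
Compute the cofactors C_ij = (−1)^(i+j)·(3×3 minor ij) of I−A; the adjugate is their transpose:
adj(I−A) = Cᵀ =
  [ 0.351000   0.051750   0.024750   0.013500]
  [ 0.163125   0.465750   0.222750   0.121500]
  [ 0.176125   0.245750   0.667500   0.122000]
  [ 0.209875   0.135500   0.093750   0.353750]
det(I−A) = Σ_j (I−A)_1j·C_1j = (0.90)(0.351000) + (-0.10)(0.163125) + (0.00)(0.176125) + (0.00)(0.209875) = 0.2995875
(I − A)⁻¹ = adj(I−A) / det(I−A) ≈
  [   1.1716     0.1727     0.0826     0.0451]
  [   0.5445     1.5546     0.7435     0.4056]
  [   0.5879     0.8203     2.2281     0.4072]
  [   0.7005     0.4523     0.3129     1.1808]
The output multiplier for sector j is the column-j sum of the Leontief inverse (I − A)⁻¹ = adj(I−A) / det(I−A).
Column T of adj(I−A): (0.351000, 0.163125, 0.176125, 0.209875); det(I−A) = 0.2995875.
m_T = (0.351000 + 0.163125 + 0.176125 + 0.209875) / 0.2995875 = 0.900125 / 0.2995875 ≈ 3.005.

m_T = 3.005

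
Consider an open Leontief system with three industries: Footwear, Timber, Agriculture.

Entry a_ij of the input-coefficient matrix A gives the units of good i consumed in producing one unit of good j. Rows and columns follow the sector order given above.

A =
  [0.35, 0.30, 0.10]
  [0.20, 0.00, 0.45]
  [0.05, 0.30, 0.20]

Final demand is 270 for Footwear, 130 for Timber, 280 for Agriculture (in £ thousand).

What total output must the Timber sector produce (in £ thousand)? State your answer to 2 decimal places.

I − A =
  [   0.65    -0.30    -0.10]
  [  -0.20     1.00    -0.45]
  [  -0.05    -0.30     0.80]
Cofactors of I−A, C_ij = (−1)^(i+j)·(minor ij) (rows/columns in the sector order above):
  C_11 = (1.00)(0.80) − (-0.45)(-0.30) = 0.6650
  C_12 = −[(-0.20)(0.80) − (-0.45)(-0.05)] = 0.1825
  C_13 = (-0.20)(-0.30) − (1.00)(-0.05) = 0.1100
  C_21 = −[(-0.30)(0.80) − (-0.10)(-0.30)] = 0.2700
  C_22 = (0.65)(0.80) − (-0.10)(-0.05) = 0.5150
  C_23 = −[(0.65)(-0.30) − (-0.30)(-0.05)] = 0.2100
  C_31 = (-0.30)(-0.45) − (-0.10)(1.00) = 0.2350
  C_32 = −[(0.65)(-0.45) − (-0.10)(-0.20)] = 0.3125
  C_33 = (0.65)(1.00) − (-0.30)(-0.20) = 0.5900
det(I−A) = Σ_j (I−A)_1j·C_1j = (0.65)(0.6650) + (-0.30)(0.1825) + (-0.10)(0.1100) = 0.3665
adj(I−A) = Cᵀ =
  [ 0.6650   0.2700   0.2350]
  [ 0.1825   0.5150   0.3125]
  [ 0.1100   0.2100   0.5900]
(I − A)⁻¹ = adj(I−A) / det(I−A) ≈
  [   1.8145     0.7367     0.6412]
  [   0.4980     1.4052     0.8527]
  [   0.3001     0.5730     1.6098]
x = (I − A)⁻¹ d = adj(I−A)·d / det(I−A), with det(I−A) = 0.3665:
  x_1 = (0.6650·270 + 0.2700·130 + 0.2350·280) / 0.3665 = 280.45 / 0.3665 ≈ 765.21
  x_2 = (0.1825·270 + 0.5150·130 + 0.3125·280) / 0.3665 = 203.725 / 0.3665 ≈ 555.87
  x_3 = (0.1100·270 + 0.2100·130 + 0.5900·280) / 0.3665 = 222.20 / 0.3665 ≈ 606.28

x_2 = 555.87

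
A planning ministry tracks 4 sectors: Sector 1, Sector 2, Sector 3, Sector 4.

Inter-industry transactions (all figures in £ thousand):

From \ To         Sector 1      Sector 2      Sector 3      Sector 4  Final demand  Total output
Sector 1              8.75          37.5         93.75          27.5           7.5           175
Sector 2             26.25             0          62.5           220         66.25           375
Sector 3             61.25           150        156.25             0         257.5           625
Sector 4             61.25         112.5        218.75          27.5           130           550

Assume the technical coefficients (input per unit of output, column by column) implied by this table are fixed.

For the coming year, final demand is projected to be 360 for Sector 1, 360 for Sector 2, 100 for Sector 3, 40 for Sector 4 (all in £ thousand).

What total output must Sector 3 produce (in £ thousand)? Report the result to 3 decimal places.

Technical coefficients a_ij = z_ij / X_j:
  a_11 = 8.75/175 = 0.05, a_21 = 26.25/175 = 0.15, a_31 = 61.25/175 = 0.35, a_41 = 61.25/175 = 0.35
  a_12 = 37.5/375 = 0.10, a_22 = 0/375 = 0.00, a_32 = 150/375 = 0.40, a_42 = 112.5/375 = 0.30
  a_13 = 93.75/625 = 0.15, a_23 = 62.5/625 = 0.10, a_33 = 156.25/625 = 0.25, a_43 = 218.75/625 = 0.35
  a_14 = 27.5/550 = 0.05, a_24 = 220/550 = 0.40, a_34 = 0/550 = 0.00, a_44 = 27.5/550 = 0.05
I − A =
  [   0.95    -0.10    -0.15    -0.05]
  [  -0.15     1.00    -0.10    -0.40]
  [  -0.35    -0.40     0.75     0.00]
  [  -0.35    -0.30    -0.35     0.95]
Compute the cofactors C_ij = (−1)^(i+j)·(3×3 minor ij) of I−A; the adjugate is their transpose:
adj(I−A) = Cᵀ =
  [ 0.528500   0.146500   0.167000   0.089500]
  [ 0.294125   0.607750   0.266500   0.271375]
  [ 0.403500   0.392500   0.740500   0.186500]
  [ 0.436250   0.390500   0.418500   0.598250]
det(I−A) = Σ_j (I−A)_1j·C_1j = (0.95)(0.528500) + (-0.10)(0.294125) + (-0.15)(0.403500) + (-0.05)(0.436250) = 0.390325
(I − A)⁻¹ = adj(I−A) / det(I−A) ≈
  [   1.3540     0.3753     0.4278     0.2293]
  [   0.7535     1.5570     0.6828     0.6953]
  [   1.0338     1.0056     1.8971     0.4778]
  [   1.1177     1.0004     1.0722     1.5327]
x = (I − A)⁻¹ d = adj(I−A)·d / det(I−A), with det(I−A) = 0.390325:
  x_1 = (0.528500·360 + 0.146500·360 + 0.167000·100 + 0.089500·40) / 0.390325 = 263.28 / 0.390325 ≈ 674.515
  x_2 = (0.294125·360 + 0.607750·360 + 0.266500·100 + 0.271375·40) / 0.390325 = 362.18 / 0.390325 ≈ 927.893
  x_3 = (0.403500·360 + 0.392500·360 + 0.740500·100 + 0.186500·40) / 0.390325 = 368.07 / 0.390325 ≈ 942.983
  x_4 = (0.436250·360 + 0.390500·360 + 0.418500·100 + 0.598250·40) / 0.390325 = 363.41 / 0.390325 ≈ 931.045

x_3 = 942.983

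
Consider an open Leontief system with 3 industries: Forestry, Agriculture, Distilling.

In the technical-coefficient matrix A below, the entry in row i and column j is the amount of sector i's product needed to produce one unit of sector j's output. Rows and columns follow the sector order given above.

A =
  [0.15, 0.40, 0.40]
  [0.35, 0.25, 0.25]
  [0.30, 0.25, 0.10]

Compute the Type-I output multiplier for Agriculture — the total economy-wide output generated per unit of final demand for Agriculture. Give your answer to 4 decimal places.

m_2 = 5.9990

I − A =
  [   0.85    -0.40    -0.40]
  [  -0.35     0.75    -0.25]
  [  -0.30    -0.25     0.90]
Cofactors of I−A, C_ij = (−1)^(i+j)·(minor ij) (rows/columns in the sector order above):
  C_11 = (0.75)(0.90) − (-0.25)(-0.25) = 0.6125
  C_12 = −[(-0.35)(0.90) − (-0.25)(-0.30)] = 0.3900
  C_13 = (-0.35)(-0.25) − (0.75)(-0.30) = 0.3125
  C_21 = −[(-0.40)(0.90) − (-0.40)(-0.25)] = 0.4600
  C_22 = (0.85)(0.90) − (-0.40)(-0.30) = 0.6450
  C_23 = −[(0.85)(-0.25) − (-0.40)(-0.30)] = 0.3325
  C_31 = (-0.40)(-0.25) − (-0.40)(0.75) = 0.4000
  C_32 = −[(0.85)(-0.25) − (-0.40)(-0.35)] = 0.3525
  C_33 = (0.85)(0.75) − (-0.40)(-0.35) = 0.4975
det(I−A) = Σ_j (I−A)_1j·C_1j = (0.85)(0.6125) + (-0.40)(0.3900) + (-0.40)(0.3125) = 0.239625
adj(I−A) = Cᵀ =
  [ 0.6125   0.4600   0.4000]
  [ 0.3900   0.6450   0.3525]
  [ 0.3125   0.3325   0.4975]
(I − A)⁻¹ = adj(I−A) / det(I−A) ≈
  [   2.55608     1.91967     1.66927]
  [   1.62754     2.69171     1.47105]
  [   1.30412     1.38758     2.07616]
The output multiplier for sector j is the column-j sum of the Leontief inverse (I − A)⁻¹ = adj(I−A) / det(I−A).
Column 2 of adj(I−A): (0.4600, 0.6450, 0.3325); det(I−A) = 0.239625.
m_2 = (0.4600 + 0.6450 + 0.3325) / 0.239625 = 1.4375 / 0.239625 ≈ 5.9990.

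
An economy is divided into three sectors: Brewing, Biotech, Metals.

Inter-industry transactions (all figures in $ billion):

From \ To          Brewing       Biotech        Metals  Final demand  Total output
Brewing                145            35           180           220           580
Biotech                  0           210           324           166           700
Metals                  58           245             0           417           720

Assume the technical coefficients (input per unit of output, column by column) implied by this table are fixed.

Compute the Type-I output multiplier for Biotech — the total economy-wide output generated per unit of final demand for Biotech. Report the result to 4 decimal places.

m_2 = 2.9190

Technical coefficients a_ij = z_ij / X_j:
  a_11 = 145/580 = 0.25, a_21 = 0/580 = 0.00, a_31 = 58/580 = 0.10
  a_12 = 35/700 = 0.05, a_22 = 210/700 = 0.30, a_32 = 245/700 = 0.35
  a_13 = 180/720 = 0.25, a_23 = 324/720 = 0.45, a_33 = 0/720 = 0.00
I − A =
  [   0.75    -0.05    -0.25]
  [   0.00     0.70    -0.45]
  [  -0.10    -0.35     1.00]
Cofactors of I−A, C_ij = (−1)^(i+j)·(minor ij) (rows/columns in the sector order above):
  C_11 = (0.70)(1.00) − (-0.45)(-0.35) = 0.5425
  C_12 = −[(0.00)(1.00) − (-0.45)(-0.10)] = 0.0450
  C_13 = (0.00)(-0.35) − (0.70)(-0.10) = 0.0700
  C_21 = −[(-0.05)(1.00) − (-0.25)(-0.35)] = 0.1375
  C_22 = (0.75)(1.00) − (-0.25)(-0.10) = 0.7250
  C_23 = −[(0.75)(-0.35) − (-0.05)(-0.10)] = 0.2675
  C_31 = (-0.05)(-0.45) − (-0.25)(0.70) = 0.1975
  C_32 = −[(0.75)(-0.45) − (-0.25)(0.00)] = 0.3375
  C_33 = (0.75)(0.70) − (-0.05)(0.00) = 0.5250
det(I−A) = Σ_j (I−A)_1j·C_1j = (0.75)(0.5425) + (-0.05)(0.0450) + (-0.25)(0.0700) = 0.387125
adj(I−A) = Cᵀ =
  [ 0.5425   0.1375   0.1975]
  [ 0.0450   0.7250   0.3375]
  [ 0.0700   0.2675   0.5250]
(I − A)⁻¹ = adj(I−A) / det(I−A) ≈
  [   1.40136     0.35518     0.51017]
  [   0.11624     1.87278     0.87181]
  [   0.18082     0.69099     1.35615]
The output multiplier for sector j is the column-j sum of the Leontief inverse (I − A)⁻¹ = adj(I−A) / det(I−A).
Column 2 of adj(I−A): (0.1375, 0.7250, 0.2675); det(I−A) = 0.387125.
m_2 = (0.1375 + 0.7250 + 0.2675) / 0.387125 = 1.13 / 0.387125 ≈ 2.9190.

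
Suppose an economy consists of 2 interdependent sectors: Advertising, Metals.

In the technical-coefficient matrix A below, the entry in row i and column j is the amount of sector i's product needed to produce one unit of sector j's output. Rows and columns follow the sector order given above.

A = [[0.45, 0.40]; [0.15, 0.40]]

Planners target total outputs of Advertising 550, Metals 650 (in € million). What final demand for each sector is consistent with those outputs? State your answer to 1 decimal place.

d_1 = 42.5, d_2 = 307.5

I − A =
  [   0.55    -0.40]
  [  -0.15     0.60]
d = (I − A) x:
  d_1 = (+0.55)·550 + (-0.40)·650 = 42.5
  d_2 = (-0.15)·550 + (+0.60)·650 = 307.5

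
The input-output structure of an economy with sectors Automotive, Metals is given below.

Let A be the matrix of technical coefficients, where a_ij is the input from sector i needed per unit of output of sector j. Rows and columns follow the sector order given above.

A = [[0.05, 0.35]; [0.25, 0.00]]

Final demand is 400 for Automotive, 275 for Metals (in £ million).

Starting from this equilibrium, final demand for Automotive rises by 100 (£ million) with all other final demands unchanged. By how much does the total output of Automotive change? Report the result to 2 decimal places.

I − A =
  [   0.95    -0.35]
  [  -0.25     1.00]
det(I−A) = (0.95)(1.00) − (-0.35)(-0.25) = 0.8625
adj(I−A) = [[1.00, 0.35], [0.25, 0.95]]
(I − A)⁻¹ = adj(I−A) / det(I−A) ≈
  [   1.1594     0.4058]
  [   0.2899     1.1014]
Δx = (I − A)⁻¹ Δd with Δd having +100 in the Automotive component and 0 elsewhere.
So Δx_A = L_AA · (+100), where L_AA = adj(I−A)_AA / det(I−A) = 1.00 / 0.8625.
Δx_A = 1.00 × (+100) / 0.8625 = 100.00 / 0.8625 ≈ 115.94.

Δx_A = 115.94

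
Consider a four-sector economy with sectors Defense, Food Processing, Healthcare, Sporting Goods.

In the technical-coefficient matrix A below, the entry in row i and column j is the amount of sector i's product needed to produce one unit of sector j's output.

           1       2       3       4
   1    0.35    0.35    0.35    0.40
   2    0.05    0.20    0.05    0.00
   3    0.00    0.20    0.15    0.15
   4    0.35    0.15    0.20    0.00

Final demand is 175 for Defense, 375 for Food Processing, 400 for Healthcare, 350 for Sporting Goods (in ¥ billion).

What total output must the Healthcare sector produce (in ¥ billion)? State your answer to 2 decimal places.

I − A =
  [   0.65    -0.35    -0.35    -0.40]
  [  -0.05     0.80    -0.05     0.00]
  [   0.00    -0.20     0.85    -0.15]
  [  -0.35    -0.15    -0.20     1.00]
Compute the cofactors C_ij = (−1)^(i+j)·(3×3 minor ij) of I−A; the adjugate is their transpose:
adj(I−A) = Cᵀ =
  [ 0.644875   0.431875   0.364500   0.312625]
  [ 0.043625   0.395625   0.047000   0.024500]
  [ 0.053125   0.135000   0.387500   0.079375]
  [ 0.242875   0.237500   0.212125   0.417125]
det(I−A) = Σ_j (I−A)_1j·C_1j = (0.65)(0.644875) + (-0.35)(0.043625) + (-0.35)(0.053125) + (-0.40)(0.242875) = 0.28815625
(I − A)⁻¹ = adj(I−A) / det(I−A) ≈
  [   2.2379     1.4988     1.2649     1.0849]
  [   0.1514     1.3730     0.1631     0.0850]
  [   0.1844     0.4685     1.3448     0.2755]
  [   0.8429     0.8242     0.7361     1.4476]
x = (I − A)⁻¹ d = adj(I−A)·d / det(I−A), with det(I−A) = 0.28815625:
  x_1 = (0.644875·175 + 0.431875·375 + 0.364500·400 + 0.312625·350) / 0.28815625 = 530.025 / 0.28815625 ≈ 1839.37
  x_2 = (0.043625·175 + 0.395625·375 + 0.047000·400 + 0.024500·350) / 0.28815625 = 183.36875 / 0.28815625 ≈ 636.35
  x_3 = (0.053125·175 + 0.135000·375 + 0.387500·400 + 0.079375·350) / 0.28815625 = 242.703125 / 0.28815625 ≈ 842.26
  x_4 = (0.242875·175 + 0.237500·375 + 0.212125·400 + 0.417125·350) / 0.28815625 = 362.409375 / 0.28815625 ≈ 1257.68

x_3 = 842.26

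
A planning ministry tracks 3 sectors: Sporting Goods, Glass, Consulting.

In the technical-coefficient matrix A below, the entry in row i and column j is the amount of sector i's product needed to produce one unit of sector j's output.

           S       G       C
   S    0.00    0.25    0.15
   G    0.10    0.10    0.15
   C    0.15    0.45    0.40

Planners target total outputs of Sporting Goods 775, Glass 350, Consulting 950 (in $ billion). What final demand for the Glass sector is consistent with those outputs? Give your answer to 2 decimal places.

I − A =
  [   1.00    -0.25    -0.15]
  [  -0.10     0.90    -0.15]
  [  -0.15    -0.45     0.60]
d = (I − A) x:
  d_S = (+1.00)·775 + (-0.25)·350 + (-0.15)·950 = 545.00
  d_G = (-0.10)·775 + (+0.90)·350 + (-0.15)·950 = 95.00
  d_C = (-0.15)·775 + (-0.45)·350 + (+0.60)·950 = 296.25

d_G = 95.00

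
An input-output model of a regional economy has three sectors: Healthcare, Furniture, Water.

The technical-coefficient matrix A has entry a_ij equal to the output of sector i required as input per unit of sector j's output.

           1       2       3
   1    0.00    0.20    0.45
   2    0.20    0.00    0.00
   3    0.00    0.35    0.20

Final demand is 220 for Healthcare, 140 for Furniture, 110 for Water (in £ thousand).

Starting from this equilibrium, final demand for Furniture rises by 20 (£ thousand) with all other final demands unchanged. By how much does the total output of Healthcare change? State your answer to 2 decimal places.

I − A =
  [   1.00    -0.20    -0.45]
  [  -0.20     1.00     0.00]
  [   0.00    -0.35     0.80]
Cofactors of I−A, C_ij = (−1)^(i+j)·(minor ij) (rows/columns in the sector order above):
  C_11 = (1.00)(0.80) − (0.00)(-0.35) = 0.8000
  C_12 = −[(-0.20)(0.80) − (0.00)(0.00)] = 0.1600
  C_13 = (-0.20)(-0.35) − (1.00)(0.00) = 0.0700
  C_21 = −[(-0.20)(0.80) − (-0.45)(-0.35)] = 0.3175
  C_22 = (1.00)(0.80) − (-0.45)(0.00) = 0.8000
  C_23 = −[(1.00)(-0.35) − (-0.20)(0.00)] = 0.3500
  C_31 = (-0.20)(0.00) − (-0.45)(1.00) = 0.4500
  C_32 = −[(1.00)(0.00) − (-0.45)(-0.20)] = 0.0900
  C_33 = (1.00)(1.00) − (-0.20)(-0.20) = 0.9600
det(I−A) = Σ_j (I−A)_1j·C_1j = (1.00)(0.8000) + (-0.20)(0.1600) + (-0.45)(0.0700) = 0.7365
adj(I−A) = Cᵀ =
  [ 0.8000   0.3175   0.4500]
  [ 0.1600   0.8000   0.0900]
  [ 0.0700   0.3500   0.9600]
(I − A)⁻¹ = adj(I−A) / det(I−A) ≈
  [   1.0862     0.4311     0.6110]
  [   0.2172     1.0862     0.1222]
  [   0.0950     0.4752     1.3035]
Δx = (I − A)⁻¹ Δd with Δd having +20 in the Furniture component and 0 elsewhere.
So Δx_1 = L_12 · (+20), where L_12 = adj(I−A)_12 / det(I−A) = 0.3175 / 0.7365.
Δx_1 = 0.3175 × (+20) / 0.7365 = 6.35 / 0.7365 ≈ 8.62.

Δx_1 = 8.62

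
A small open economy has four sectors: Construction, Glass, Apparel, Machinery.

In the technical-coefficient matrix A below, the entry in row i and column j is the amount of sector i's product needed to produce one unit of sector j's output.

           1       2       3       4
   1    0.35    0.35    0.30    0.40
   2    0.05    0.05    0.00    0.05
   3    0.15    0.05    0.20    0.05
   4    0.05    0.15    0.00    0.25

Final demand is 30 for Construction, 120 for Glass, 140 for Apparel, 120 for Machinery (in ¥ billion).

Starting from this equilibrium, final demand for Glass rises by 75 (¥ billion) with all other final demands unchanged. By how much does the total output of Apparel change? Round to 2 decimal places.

I − A =
  [   0.65    -0.35    -0.30    -0.40]
  [  -0.05     0.95     0.00    -0.05]
  [  -0.15    -0.05     0.80    -0.05]
  [  -0.05    -0.15     0.00     0.75]
Compute the cofactors C_ij = (−1)^(i+j)·(3×3 minor ij) of I−A; the adjugate is their transpose:
adj(I−A) = Cᵀ =
  [ 0.56400   0.27150   0.21150   0.33300]
  [ 0.03200   0.33950   0.01200   0.04050]
  [ 0.11050   0.07750   0.42225   0.09225]
  [ 0.04400   0.08600   0.01650   0.43650]
det(I−A) = Σ_j (I−A)_1j·C_1j = (0.65)(0.56400) + (-0.35)(0.03200) + (-0.30)(0.11050) + (-0.40)(0.04400) = 0.30465
(I − A)⁻¹ = adj(I−A) / det(I−A) ≈
  [   1.8513     0.8912     0.6942     1.0931]
  [   0.1050     1.1144     0.0394     0.1329]
  [   0.3627     0.2544     1.3860     0.3028]
  [   0.1444     0.2823     0.0542     1.4328]
Δx = (I − A)⁻¹ Δd with Δd having +75 in the Glass component and 0 elsewhere.
So Δx_3 = L_32 · (+75), where L_32 = adj(I−A)_32 / det(I−A) = 0.07750 / 0.30465.
Δx_3 = 0.07750 × (+75) / 0.30465 = 5.8125 / 0.30465 ≈ 19.08.

Δx_3 = 19.08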